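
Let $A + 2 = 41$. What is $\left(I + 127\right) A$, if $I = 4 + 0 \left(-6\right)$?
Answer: $5109$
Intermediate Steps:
$A = 39$ ($A = -2 + 41 = 39$)
$I = 4$ ($I = 4 + 0 = 4$)
$\left(I + 127\right) A = \left(4 + 127\right) 39 = 131 \cdot 39 = 5109$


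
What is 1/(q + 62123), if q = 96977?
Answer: 1/159100 ≈ 6.2854e-6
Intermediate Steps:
1/(q + 62123) = 1/(96977 + 62123) = 1/159100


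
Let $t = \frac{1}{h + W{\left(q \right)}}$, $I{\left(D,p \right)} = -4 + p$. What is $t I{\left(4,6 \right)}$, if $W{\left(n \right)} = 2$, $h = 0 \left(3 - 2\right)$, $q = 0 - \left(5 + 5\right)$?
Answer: $1$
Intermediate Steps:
$q = -10$ ($q = 0 - 10 = -10$)
$h = 0$ ($h = 0 \cdot 1 = 0$)
$t = \frac{1}{2}$ ($t = \frac{1}{0 + 2} = \frac{1}{2} \approx 0.5$)
$t I{\left(4,6 \right)} = \frac{-4 + 6}{2} = \frac{1}{2} \cdot 2 = 1$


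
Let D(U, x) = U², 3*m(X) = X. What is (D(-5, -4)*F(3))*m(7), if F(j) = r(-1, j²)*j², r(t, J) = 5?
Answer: 2625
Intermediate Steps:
F(j) = 5*j²
m(X) = X/3
(D(-5, -4)*F(3))*m(7) = ((-5)²*(5*3²))*((⅓)*7) = (25*(5*9))*(7/3) = (25*45)*(7/3) = 1125*(7/3) = 2625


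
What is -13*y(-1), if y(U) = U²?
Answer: -13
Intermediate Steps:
-13*y(-1) = -13*(-1)² = -13*1 = -13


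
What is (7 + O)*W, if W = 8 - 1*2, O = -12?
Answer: -30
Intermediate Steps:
W = 6 (W = 8 - 2 = 6)
(7 + O)*W = (7 - 12)*6 = -5*6 = -30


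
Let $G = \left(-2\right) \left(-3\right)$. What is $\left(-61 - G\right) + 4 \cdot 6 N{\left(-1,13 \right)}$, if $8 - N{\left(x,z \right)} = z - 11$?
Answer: $77$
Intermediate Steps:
$G = 6$
$N{\left(x,z \right)} = 19 - z$ ($N{\left(x,z \right)} = 8 - \left(z - 11\right) = 8 - \left(-11 + z\right) = 19 - z$)
$\left(-61 - G\right) + 4 \cdot 6 N{\left(-1,13 \right)} = \left(-61 - 6\right) + 4 \cdot 6 \left(19 - 13\right) = \left(-61 - 6\right) + 24 \left(19 - 13\right) = -67 + 24 \cdot 6 = -67 + 144 = 77$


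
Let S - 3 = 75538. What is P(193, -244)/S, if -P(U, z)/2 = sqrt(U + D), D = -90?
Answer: -2*sqrt(103)/75541 ≈ -0.00026870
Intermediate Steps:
S = 75541 (S = 3 + 75538 = 75541)
P(U, z) = -2*sqrt(-90 + U) (P(U, z) = -2*sqrt(U - 90) = -2*sqrt(-90 + U))
P(193, -244)/S = -2*sqrt(-90 + 193)/75541 = -2*sqrt(103)*(1/75541) = -2*sqrt(103)/75541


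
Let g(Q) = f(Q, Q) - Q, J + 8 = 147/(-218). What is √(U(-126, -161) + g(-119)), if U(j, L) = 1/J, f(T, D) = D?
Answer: I*√412238/1891 ≈ 0.33953*I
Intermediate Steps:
J = -1891/218 (J = -8 + 147/(-218) = -8 + 147*(-1/218) = -8 - 147/218 = -1891/218 ≈ -8.6743)
U(j, L) = -218/1891 (U(j, L) = 1/(-1891/218) = -218/1891)
g(Q) = 0 (g(Q) = Q - Q = 0)
√(U(-126, -161) + g(-119)) = √(-218/1891 + 0) = √(-218/1891) = I*√412238/1891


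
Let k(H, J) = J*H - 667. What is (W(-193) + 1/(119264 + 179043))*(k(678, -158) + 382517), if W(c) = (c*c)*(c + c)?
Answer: -1178325103351653822/298307 ≈ -3.9500e+12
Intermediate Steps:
k(H, J) = -667 + H*J (k(H, J) = H*J - 667 = -667 + H*J)
W(c) = 2*c³ (W(c) = c²*(2*c) = 2*c³)
(W(-193) + 1/(119264 + 179043))*(k(678, -158) + 382517) = (2*(-193)³ + 1/(119264 + 179043))*((-667 + 678*(-158)) + 382517) = (2*(-7189057) + 1/298307)*((-667 - 107124) + 382517) = (-14378114 + 1/298307)*(-107791 + 382517) = -4289092052997/298307*274726 = -1178325103351653822/298307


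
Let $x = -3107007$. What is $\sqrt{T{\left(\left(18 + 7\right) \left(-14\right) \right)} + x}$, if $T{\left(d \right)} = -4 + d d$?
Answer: $i \sqrt{2984511} \approx 1727.6 i$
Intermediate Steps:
$T{\left(d \right)} = -4 + d^{2}$
$\sqrt{T{\left(\left(18 + 7\right) \left(-14\right) \right)} + x} = \sqrt{\left(-4 + \left(\left(18 + 7\right) \left(-14\right)\right)^{2}\right) - 3107007} = \sqrt{\left(-4 + \left(25 \left(-14\right)\right)^{2}\right) - 3107007} = \sqrt{\left(-4 + \left(-350\right)^{2}\right) - 3107007} = \sqrt{\left(-4 + 122500\right) - 3107007} = \sqrt{122496 - 3107007} = \sqrt{-2984511} = i \sqrt{2984511}$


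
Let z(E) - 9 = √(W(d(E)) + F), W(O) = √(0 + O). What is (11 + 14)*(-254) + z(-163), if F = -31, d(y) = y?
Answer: -6341 + √(-31 + I*√163) ≈ -6339.9 + 5.6801*I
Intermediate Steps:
W(O) = √O
z(E) = 9 + √(-31 + √E) (z(E) = 9 + √(√E - 31) = 9 + √(-31 + √E))
(11 + 14)*(-254) + z(-163) = (11 + 14)*(-254) + (9 + √(-31 + √(-163))) = 25*(-254) + (9 + √(-31 + I*√163)) = -6350 + (9 + √(-31 + I*√163)) = -6341 + √(-31 + I*√163)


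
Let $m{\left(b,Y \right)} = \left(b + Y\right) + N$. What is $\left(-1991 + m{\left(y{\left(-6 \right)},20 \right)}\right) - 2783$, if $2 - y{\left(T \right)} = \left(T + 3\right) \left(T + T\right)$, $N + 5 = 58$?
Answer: $-4735$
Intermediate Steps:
$N = 53$ ($N = -5 + 58 = 53$)
$y{\left(T \right)} = 2 - 2 T \left(3 + T\right)$ ($y{\left(T \right)} = 2 - \left(T + 3\right) \left(T + T\right) = 2 - \left(3 + T\right) 2 T = 2 - 2 T \left(3 + T\right)$)
$m{\left(b,Y \right)} = 53 + Y + b$ ($m{\left(b,Y \right)} = \left(b + Y\right) + 53 = \left(Y + b\right) + 53 = 53 + Y + b$)
$\left(-1991 + m{\left(y{\left(-6 \right)},20 \right)}\right) - 2783 = \left(-1991 + \left(53 + 20 - \left(-38 + 72\right)\right)\right) - 2783 = \left(-1991 + \left(53 + 20 + \left(2 + 36 - 72\right)\right)\right) - 2783 = \left(-1991 + \left(53 + 20 - 34\right)\right) - 2783 = \left(-1991 + 39\right) - 2783 = -1952 - 2783 = -4735$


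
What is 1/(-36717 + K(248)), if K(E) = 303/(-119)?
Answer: -119/4369626 ≈ -2.7233e-5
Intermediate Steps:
K(E) = -303/119 (K(E) = 303*(-1/119) = -303/119)
1/(-36717 + K(248)) = 1/(-36717 - 303/119) = 1/(-4369626/119) = -119/4369626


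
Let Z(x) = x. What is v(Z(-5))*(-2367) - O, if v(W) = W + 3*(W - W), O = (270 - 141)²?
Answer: -4806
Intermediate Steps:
O = 16641 (O = 129² = 16641)
v(W) = W (v(W) = W + 3*0 = W + 0 = W)
v(Z(-5))*(-2367) - O = -5*(-2367) - 1*16641 = 11835 - 16641 = -4806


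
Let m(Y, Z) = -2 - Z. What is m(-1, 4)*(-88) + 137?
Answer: 665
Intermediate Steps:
m(-1, 4)*(-88) + 137 = (-2 - 1*4)*(-88) + 137 = (-2 - 4)*(-88) + 137 = -6*(-88) + 137 = 528 + 137 = 665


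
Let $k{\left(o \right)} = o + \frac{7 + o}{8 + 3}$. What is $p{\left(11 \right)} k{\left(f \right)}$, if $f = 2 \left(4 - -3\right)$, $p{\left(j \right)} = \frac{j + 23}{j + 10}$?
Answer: $\frac{850}{33} \approx 25.758$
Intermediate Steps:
$p{\left(j \right)} = \frac{23 + j}{10 + j}$
$f = 14$ ($f = 2 \left(4 + 3\right) = 2 \cdot 7 = 14$)
$k{\left(o \right)} = \frac{7}{11} + \frac{12 o}{11}$ ($k{\left(o \right)} = o + \frac{7 + o}{11} = o + \left(7 + o\right) \frac{1}{11} = o + \left(\frac{7}{11} + \frac{o}{11}\right) = \frac{7}{11} + \frac{12 o}{11}$)
$p{\left(11 \right)} k{\left(f \right)} = \frac{23 + 11}{10 + 11} \left(\frac{7}{11} + \frac{12}{11} \cdot 14\right) = \frac{1}{21} \cdot 34 \left(\frac{7}{11} + \frac{168}{11}\right) = \frac{1}{21} \cdot 34 \cdot \frac{175}{11} = \frac{34}{21} \cdot \frac{175}{11} = \frac{850}{33}$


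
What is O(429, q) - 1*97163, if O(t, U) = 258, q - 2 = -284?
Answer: -96905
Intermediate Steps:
q = -282 (q = 2 - 284 = -282)
O(429, q) - 1*97163 = 258 - 1*97163 = 258 - 97163 = -96905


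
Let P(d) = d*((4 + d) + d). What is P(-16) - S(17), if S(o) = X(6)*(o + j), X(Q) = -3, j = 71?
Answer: 712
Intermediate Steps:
S(o) = -213 - 3*o (S(o) = -3*(o + 71) = -3*(71 + o) = -213 - 3*o)
P(d) = d*(4 + 2*d)
P(-16) - S(17) = 2*(-16)*(2 - 16) - (-213 - 3*17) = 2*(-16)*(-14) - (-213 - 51) = 448 - 1*(-264) = 448 + 264 = 712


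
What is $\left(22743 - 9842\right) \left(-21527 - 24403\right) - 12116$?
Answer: $-592555046$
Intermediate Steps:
$\left(22743 - 9842\right) \left(-21527 - 24403\right) - 12116 = 12901 \left(-45930\right) - 12116 = -592542930 - 12116 = -592555046$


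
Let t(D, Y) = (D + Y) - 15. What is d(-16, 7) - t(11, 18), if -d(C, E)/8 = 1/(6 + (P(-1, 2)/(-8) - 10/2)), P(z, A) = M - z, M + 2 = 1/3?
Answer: -278/13 ≈ -21.385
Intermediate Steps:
M = -5/3 (M = -2 + 1/3 = -5/3 ≈ -1.6667)
P(z, A) = -5/3 - z
t(D, Y) = -15 + D + Y
d(C, E) = -96/13 (d(C, E) = -8/(6 + ((-5/3 - 1*(-1))/(-8) - 10/2)) = -8/(6 + ((-5/3 + 1)*(-1/8) - 10*1/2)) = -8/(6 + (-2/3*(-1/8) - 5)) = -8/(6 + (1/12 - 5)) = -8/(6 - 59/12) = -8/13/12 = -8*12/13 = -96/13)
d(-16, 7) - t(11, 18) = -96/13 - (-15 + 11 + 18) = -96/13 - 1*14 = -96/13 - 14 = -278/13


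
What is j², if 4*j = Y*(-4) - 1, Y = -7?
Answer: 729/16 ≈ 45.563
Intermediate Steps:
j = 27/4 (j = (-7*(-4) - 1)/4 = (28 - 1)/4 = (¼)*27 = 27/4 ≈ 6.7500)
j² = (27/4)² = 729/16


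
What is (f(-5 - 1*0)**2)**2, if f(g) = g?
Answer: 625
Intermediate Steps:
(f(-5 - 1*0)**2)**2 = ((-5 - 1*0)**2)**2 = ((-5 + 0)**2)**2 = ((-5)**2)**2 = 25**2 = 625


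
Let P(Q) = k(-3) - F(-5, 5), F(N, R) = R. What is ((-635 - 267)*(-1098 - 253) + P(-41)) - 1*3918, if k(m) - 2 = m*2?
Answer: 1214675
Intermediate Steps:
k(m) = 2 + 2*m (k(m) = 2 + m*2 = 2 + 2*m)
P(Q) = -9 (P(Q) = (2 + 2*(-3)) - 1*5 = (2 - 6) - 5 = -4 - 5 = -9)
((-635 - 267)*(-1098 - 253) + P(-41)) - 1*3918 = ((-635 - 267)*(-1098 - 253) - 9) - 1*3918 = (-902*(-1351) - 9) - 3918 = (1218602 - 9) - 3918 = 1218593 - 3918 = 1214675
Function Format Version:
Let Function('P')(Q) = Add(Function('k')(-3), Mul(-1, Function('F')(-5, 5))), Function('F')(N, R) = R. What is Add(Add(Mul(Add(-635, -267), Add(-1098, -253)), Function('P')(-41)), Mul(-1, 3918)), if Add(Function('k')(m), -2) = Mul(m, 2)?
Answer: 1214675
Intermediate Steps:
Function('k')(m) = Add(2, Mul(2, m)) (Function('k')(m) = Add(2, Mul(m, 2)) = Add(2, Mul(2, m)))
Function('P')(Q) = -9 (Function('P')(Q) = Add(Add(2, Mul(2, -3)), Mul(-1, 5)) = Add(Add(2, -6), -5) = Add(-4, -5) = -9)
Add(Add(Mul(Add(-635, -267), Add(-1098, -253)), Function('P')(-41)), Mul(-1, 3918)) = Add(Add(Mul(Add(-635, -267), Add(-1098, -253)), -9), Mul(-1, 3918)) = Add(Add(Mul(-902, -1351), -9), -3918) = Add(Add(1218602, -9), -3918) = Add(1218593, -3918) = 1214675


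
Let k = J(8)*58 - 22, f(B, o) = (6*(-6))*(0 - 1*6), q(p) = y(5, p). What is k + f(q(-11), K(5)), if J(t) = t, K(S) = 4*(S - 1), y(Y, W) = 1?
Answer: 658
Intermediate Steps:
K(S) = -4 + 4*S (K(S) = 4*(-1 + S) = -4 + 4*S)
q(p) = 1
f(B, o) = 216 (f(B, o) = -36*(0 - 6) = -36*(-6) = 216)
k = 442 (k = 8*58 - 22 = 464 - 22 = 442)
k + f(q(-11), K(5)) = 442 + 216 = 658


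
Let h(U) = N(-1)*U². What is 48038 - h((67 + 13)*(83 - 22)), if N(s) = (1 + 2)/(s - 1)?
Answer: 35769638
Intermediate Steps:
N(s) = 3/(-1 + s)
h(U) = -3*U²/2 (h(U) = (3/(-1 - 1))*U² = (3/(-2))*U² = (3*(-½))*U² = -3*U²/2)
48038 - h((67 + 13)*(83 - 22)) = 48038 - (-3)*((67 + 13)*(83 - 22))²/2 = 48038 - (-3)*(80*61)²/2 = 48038 - (-3)*4880²/2 = 48038 - (-3)*23814400/2 = 48038 - 1*(-35721600) = 48038 + 35721600 = 35769638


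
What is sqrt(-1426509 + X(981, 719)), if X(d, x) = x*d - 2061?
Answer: 3*I*sqrt(80359) ≈ 850.43*I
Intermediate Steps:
X(d, x) = -2061 + d*x (X(d, x) = d*x - 2061 = -2061 + d*x)
sqrt(-1426509 + X(981, 719)) = sqrt(-1426509 + (-2061 + 981*719)) = sqrt(-1426509 + (-2061 + 705339)) = sqrt(-1426509 + 703278) = sqrt(-723231) = 3*I*sqrt(80359)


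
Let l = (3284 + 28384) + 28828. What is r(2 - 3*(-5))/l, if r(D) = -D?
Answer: -17/60496 ≈ -0.00028101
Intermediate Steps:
l = 60496 (l = 31668 + 28828 = 60496)
r(2 - 3*(-5))/l = -(2 - 3*(-5))/60496 = -(2 + 15)*(1/60496) = -1*17*(1/60496) = -17*1/60496 = -17/60496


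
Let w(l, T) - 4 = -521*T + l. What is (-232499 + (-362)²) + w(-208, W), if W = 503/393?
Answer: -40214050/393 ≈ -1.0233e+5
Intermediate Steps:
W = 503/393 (W = 503*(1/393) = 503/393 ≈ 1.2799)
w(l, T) = 4 + l - 521*T (w(l, T) = 4 + (-521*T + l) = 4 + (l - 521*T) = 4 + l - 521*T)
(-232499 + (-362)²) + w(-208, W) = (-232499 + (-362)²) + (4 - 208 - 521*503/393) = (-232499 + 131044) + (4 - 208 - 262063/393) = -101455 - 342235/393 = -40214050/393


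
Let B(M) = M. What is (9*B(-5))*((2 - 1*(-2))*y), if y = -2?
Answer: 360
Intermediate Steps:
(9*B(-5))*((2 - 1*(-2))*y) = (9*(-5))*((2 - 1*(-2))*(-2)) = -45*(2 + 2)*(-2) = -180*(-2) = -45*(-8) = 360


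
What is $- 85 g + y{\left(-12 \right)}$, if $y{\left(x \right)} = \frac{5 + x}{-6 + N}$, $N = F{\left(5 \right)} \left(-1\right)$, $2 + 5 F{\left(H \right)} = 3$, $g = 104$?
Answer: $- \frac{274005}{31} \approx -8838.9$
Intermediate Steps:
$F{\left(H \right)} = \frac{1}{5}$ ($F{\left(H \right)} = - \frac{2}{5} + \frac{1}{5} \cdot 3 = - \frac{2}{5} + \frac{3}{5} = \frac{1}{5}$)
$N = - \frac{1}{5}$ ($N = \frac{1}{5} \left(-1\right) = - \frac{1}{5} \approx -0.2$)
$y{\left(x \right)} = - \frac{25}{31} - \frac{5 x}{31}$ ($y{\left(x \right)} = \frac{5 + x}{-6 - \frac{1}{5}} = \frac{5 + x}{- \frac{31}{5}} = \left(5 + x\right) \left(- \frac{5}{31}\right) = - \frac{25}{31} - \frac{5 x}{31}$)
$- 85 g + y{\left(-12 \right)} = \left(-85\right) 104 - - \frac{35}{31} = -8840 + \left(- \frac{25}{31} + \frac{60}{31}\right) = -8840 + \frac{35}{31} = - \frac{274005}{31}$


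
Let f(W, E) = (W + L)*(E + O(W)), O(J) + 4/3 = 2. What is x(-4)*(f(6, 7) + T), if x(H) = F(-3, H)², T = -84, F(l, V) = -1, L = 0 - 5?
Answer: -229/3 ≈ -76.333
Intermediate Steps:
L = -5
O(J) = ⅔ (O(J) = -4/3 + 2 = ⅔)
f(W, E) = (-5 + W)*(⅔ + E) (f(W, E) = (W - 5)*(E + ⅔) = (-5 + W)*(⅔ + E))
x(H) = 1 (x(H) = (-1)² = 1)
x(-4)*(f(6, 7) + T) = 1*((-10/3 - 5*7 + (⅔)*6 + 7*6) - 84) = 1*((-10/3 - 35 + 4 + 42) - 84) = 1*(23/3 - 84) = 1*(-229/3) = -229/3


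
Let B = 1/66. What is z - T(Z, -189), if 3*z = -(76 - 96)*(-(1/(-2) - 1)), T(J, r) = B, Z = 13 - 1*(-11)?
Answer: 659/66 ≈ 9.9848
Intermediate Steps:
B = 1/66 ≈ 0.015152
Z = 24 (Z = 13 + 11 = 24)
T(J, r) = 1/66
z = 10 (z = (-(76 - 96)*(-(1/(-2) - 1)))/3 = (-(-20)*(-(-½ - 1)))/3 = (-(-20)*(-1*(-3/2)))/3 = (-(-20)*3/2)/3 = (-1*(-30))/3 = (⅓)*30 = 10)
z - T(Z, -189) = 10 - 1*1/66 = 10 - 1/66 = 659/66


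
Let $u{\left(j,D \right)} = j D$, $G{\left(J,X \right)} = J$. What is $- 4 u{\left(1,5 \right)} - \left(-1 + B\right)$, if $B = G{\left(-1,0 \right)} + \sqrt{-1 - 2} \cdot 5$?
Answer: $-18 - 5 i \sqrt{3} \approx -18.0 - 8.6602 i$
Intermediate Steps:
$B = -1 + 5 i \sqrt{3}$ ($B = -1 + \sqrt{-1 - 2} \cdot 5 = -1 + \sqrt{-3} \cdot 5 = -1 + i \sqrt{3} \cdot 5 = -1 + 5 i \sqrt{3} \approx -1.0 + 8.6602 i$)
$u{\left(j,D \right)} = D j$
$- 4 u{\left(1,5 \right)} - \left(-1 + B\right) = - 4 \cdot 5 \cdot 1 + \left(1 - \left(-1 + 5 i \sqrt{3}\right)\right) = \left(-4\right) 5 + \left(1 + \left(1 - 5 i \sqrt{3}\right)\right) = -20 + \left(2 - 5 i \sqrt{3}\right) = -18 - 5 i \sqrt{3}$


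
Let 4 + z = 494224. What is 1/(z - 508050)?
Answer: -1/13830 ≈ -7.2307e-5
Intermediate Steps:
z = 494220 (z = -4 + 494224 = 494220)
1/(z - 508050) = 1/(494220 - 508050) = 1/(-13830) = -1/13830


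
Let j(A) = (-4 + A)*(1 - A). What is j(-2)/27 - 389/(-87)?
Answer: 331/87 ≈ 3.8046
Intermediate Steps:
j(A) = (1 - A)*(-4 + A)
j(-2)/27 - 389/(-87) = (-4 - 1*(-2)² + 5*(-2))/27 - 389/(-87) = (-4 - 1*4 - 10)*(1/27) - 389*(-1/87) = (-4 - 4 - 10)*(1/27) + 389/87 = -18*1/27 + 389/87 = -⅔ + 389/87 = 331/87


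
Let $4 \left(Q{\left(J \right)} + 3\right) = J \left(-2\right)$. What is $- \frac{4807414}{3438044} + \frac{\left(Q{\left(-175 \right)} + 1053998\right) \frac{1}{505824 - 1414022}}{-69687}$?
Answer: $- \frac{152127828196447067}{108796204501762572} \approx -1.3983$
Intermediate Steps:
$Q{\left(J \right)} = -3 - \frac{J}{2}$ ($Q{\left(J \right)} = -3 + \frac{J \left(-2\right)}{4} = -3 + \frac{\left(-2\right) J}{4} = -3 - \frac{J}{2}$)
$- \frac{4807414}{3438044} + \frac{\left(Q{\left(-175 \right)} + 1053998\right) \frac{1}{505824 - 1414022}}{-69687} = - \frac{4807414}{3438044} + \frac{\left(\left(-3 - - \frac{175}{2}\right) + 1053998\right) \frac{1}{505824 - 1414022}}{-69687} = \left(-4807414\right) \frac{1}{3438044} + \frac{\left(-3 + \frac{175}{2}\right) + 1053998}{-908198} \left(- \frac{1}{69687}\right) = - \frac{2403707}{1719022} + \left(\frac{169}{2} + 1053998\right) \left(- \frac{1}{908198}\right) \left(- \frac{1}{69687}\right) = - \frac{2403707}{1719022} + \frac{2108165}{2} \left(- \frac{1}{908198}\right) \left(- \frac{1}{69687}\right) = - \frac{2403707}{1719022} - - \frac{2108165}{126579188052} = - \frac{2403707}{1719022} + \frac{2108165}{126579188052} = - \frac{152127828196447067}{108796204501762572}$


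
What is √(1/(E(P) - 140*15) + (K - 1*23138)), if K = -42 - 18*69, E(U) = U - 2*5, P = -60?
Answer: I*√115000757970/2170 ≈ 156.28*I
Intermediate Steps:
E(U) = -10 + U (E(U) = U - 10 = -10 + U)
K = -1284 (K = -42 - 1242 = -1284)
√(1/(E(P) - 140*15) + (K - 1*23138)) = √(1/((-10 - 60) - 140*15) + (-1284 - 1*23138)) = √(1/(-70 - 2100) + (-1284 - 23138)) = √(1/(-2170) - 24422) = √(-1/2170 - 24422) = √(-52995741/2170) = I*√115000757970/2170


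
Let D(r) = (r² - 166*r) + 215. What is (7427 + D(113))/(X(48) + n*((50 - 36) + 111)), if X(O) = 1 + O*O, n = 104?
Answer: 1653/15305 ≈ 0.10800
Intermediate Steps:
X(O) = 1 + O²
D(r) = 215 + r² - 166*r
(7427 + D(113))/(X(48) + n*((50 - 36) + 111)) = (7427 + (215 + 113² - 166*113))/((1 + 48²) + 104*((50 - 36) + 111)) = (7427 + (215 + 12769 - 18758))/((1 + 2304) + 104*(14 + 111)) = (7427 - 5774)/(2305 + 104*125) = 1653/(2305 + 13000) = 1653/15305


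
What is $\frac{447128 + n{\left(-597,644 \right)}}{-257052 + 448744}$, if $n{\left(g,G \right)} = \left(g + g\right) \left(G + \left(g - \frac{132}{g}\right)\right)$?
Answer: $\frac{195373}{95846} \approx 2.0384$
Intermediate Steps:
$n{\left(g,G \right)} = 2 g \left(G + g - \frac{132}{g}\right)$
$\frac{447128 + n{\left(-597,644 \right)}}{-257052 + 448744} = \frac{447128 + \left(-264 + 2 \left(-597\right)^{2} + 2 \cdot 644 \left(-597\right)\right)}{-257052 + 448744} = \frac{447128 - 56382}{191692} = \left(447128 - 56382\right) \frac{1}{191692} = 390746 \cdot \frac{1}{191692} = \frac{195373}{95846}$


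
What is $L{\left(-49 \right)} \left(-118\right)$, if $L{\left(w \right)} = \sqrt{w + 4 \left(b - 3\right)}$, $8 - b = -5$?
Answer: $- 354 i \approx - 354.0 i$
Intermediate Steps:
$b = 13$ ($b = 8 - -5 = 8 + 5 = 13$)
$L{\left(w \right)} = \sqrt{40 + w}$ ($L{\left(w \right)} = \sqrt{w + 4 \left(13 - 3\right)} = \sqrt{w + 4 \cdot 10} = \sqrt{w + 40} = \sqrt{40 + w}$)
$L{\left(-49 \right)} \left(-118\right) = \sqrt{40 - 49} \left(-118\right) = \sqrt{-9} \left(-118\right) = 3 i \left(-118\right) = - 354 i$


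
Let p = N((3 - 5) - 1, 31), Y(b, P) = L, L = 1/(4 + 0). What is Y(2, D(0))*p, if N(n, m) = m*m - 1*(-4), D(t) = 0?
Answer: 965/4 ≈ 241.25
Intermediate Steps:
L = ¼ (L = 1/4 = ¼ ≈ 0.25000)
Y(b, P) = ¼
N(n, m) = 4 + m² (N(n, m) = m² + 4 = 4 + m²)
p = 965 (p = 4 + 31² = 4 + 961 = 965)
Y(2, D(0))*p = (¼)*965 = 965/4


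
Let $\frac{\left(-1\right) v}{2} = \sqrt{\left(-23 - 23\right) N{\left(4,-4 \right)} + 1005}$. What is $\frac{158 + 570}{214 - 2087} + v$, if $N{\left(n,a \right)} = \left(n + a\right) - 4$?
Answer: $- \frac{728}{1873} - 2 \sqrt{1189} \approx -69.352$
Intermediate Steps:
$N{\left(n,a \right)} = -4 + a + n$ ($N{\left(n,a \right)} = \left(a + n\right) - 4 = -4 + a + n$)
$v = - 2 \sqrt{1189}$ ($v = - 2 \sqrt{\left(-23 - 23\right) \left(-4 - 4 + 4\right) + 1005} = - 2 \sqrt{\left(-46\right) \left(-4\right) + 1005} = - 2 \sqrt{184 + 1005} = - 2 \sqrt{1189} \approx -68.964$)
$\frac{158 + 570}{214 - 2087} + v = \frac{158 + 570}{214 - 2087} - 2 \sqrt{1189} = \frac{728}{-1873} - 2 \sqrt{1189} = 728 \left(- \frac{1}{1873}\right) - 2 \sqrt{1189} = - \frac{728}{1873} - 2 \sqrt{1189}$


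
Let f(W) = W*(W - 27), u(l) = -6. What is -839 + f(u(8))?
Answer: -641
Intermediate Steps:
f(W) = W*(-27 + W)
-839 + f(u(8)) = -839 - 6*(-27 - 6) = -839 - 6*(-33) = -839 + 198 = -641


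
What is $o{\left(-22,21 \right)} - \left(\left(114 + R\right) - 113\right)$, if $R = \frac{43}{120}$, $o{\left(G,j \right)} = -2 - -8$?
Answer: $\frac{557}{120} \approx 4.6417$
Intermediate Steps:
$o{\left(G,j \right)} = 6$ ($o{\left(G,j \right)} = -2 + 8 = 6$)
$R = \frac{43}{120}$ ($R = 43 \cdot \frac{1}{120} = \frac{43}{120} \approx 0.35833$)
$o{\left(-22,21 \right)} - \left(\left(114 + R\right) - 113\right) = 6 - \left(\left(114 + \frac{43}{120}\right) - 113\right) = 6 - \left(\frac{13723}{120} - 113\right) = 6 - \frac{163}{120} = \frac{557}{120}$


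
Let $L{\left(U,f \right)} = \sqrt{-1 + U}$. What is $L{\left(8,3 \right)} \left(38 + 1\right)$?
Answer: $39 \sqrt{7} \approx 103.18$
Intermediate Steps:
$L{\left(8,3 \right)} \left(38 + 1\right) = \sqrt{-1 + 8} \left(38 + 1\right) = \sqrt{7} \cdot 39 = 39 \sqrt{7}$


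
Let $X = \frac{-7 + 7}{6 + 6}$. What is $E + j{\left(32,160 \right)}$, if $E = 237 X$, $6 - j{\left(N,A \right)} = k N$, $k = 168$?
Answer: $-5370$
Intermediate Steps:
$X = 0$ ($X = \frac{0}{12} = 0 \cdot \frac{1}{12} = 0$)
$j{\left(N,A \right)} = 6 - 168 N$
$E = 0$ ($E = 237 \cdot 0 = 0$)
$E + j{\left(32,160 \right)} = 0 + \left(6 - 5376\right) = 0 - 5370 = -5370$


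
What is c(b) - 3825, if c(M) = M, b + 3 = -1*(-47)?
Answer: -3781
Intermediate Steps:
b = 44 (b = -3 - 1*(-47) = -3 + 47 = 44)
c(b) - 3825 = 44 - 3825 = -3781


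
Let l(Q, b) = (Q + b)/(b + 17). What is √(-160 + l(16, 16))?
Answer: 8*I*√2706/33 ≈ 12.611*I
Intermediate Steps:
l(Q, b) = (Q + b)/(17 + b)
√(-160 + l(16, 16)) = √(-160 + (16 + 16)/(17 + 16)) = √(-160 + 32/33) = √(-5248/33) = 8*I*√2706/33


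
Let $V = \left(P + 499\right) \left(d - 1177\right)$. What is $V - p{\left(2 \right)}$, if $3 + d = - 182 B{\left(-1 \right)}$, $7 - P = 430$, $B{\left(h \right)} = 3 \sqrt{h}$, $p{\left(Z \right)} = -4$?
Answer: $-89676 - 41496 i \approx -89676.0 - 41496.0 i$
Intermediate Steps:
$P = -423$ ($P = 7 - 430 = -423$)
$d = -3 - 546 i$ ($d = -3 - 182 \cdot 3 \sqrt{-1} = -3 - 182 \cdot 3 i = -3 - 546 i \approx -3.0 - 546.0 i$)
$V = -89680 - 41496 i$ ($V = \left(-423 + 499\right) \left(\left(-3 - 546 i\right) - 1177\right) = 76 \left(-1180 - 546 i\right) = -89680 - 41496 i \approx -89680.0 - 41496.0 i$)
$V - p{\left(2 \right)} = \left(-89680 - 41496 i\right) - -4 = \left(-89680 - 41496 i\right) + 4 = -89676 - 41496 i$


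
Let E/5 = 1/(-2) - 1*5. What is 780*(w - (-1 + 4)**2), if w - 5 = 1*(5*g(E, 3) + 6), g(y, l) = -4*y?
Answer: 430560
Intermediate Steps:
E = -55/2 (E = 5*(1/(-2) - 1*5) = 5*(-1/2 - 5) = 5*(-11/2) = -55/2 ≈ -27.500)
w = 561 (w = 5 + 1*(5*(-4*(-55/2)) + 6) = 5 + 1*(5*110 + 6) = 5 + 1*(550 + 6) = 5 + 1*556 = 5 + 556 = 561)
780*(w - (-1 + 4)**2) = 780*(561 - (-1 + 4)**2) = 780*(561 - 1*3**2) = 780*(561 - 1*9) = 780*(561 - 9) = 780*552 = 430560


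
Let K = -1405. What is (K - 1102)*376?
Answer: -942632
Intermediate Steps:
(K - 1102)*376 = (-1405 - 1102)*376 = -2507*376 = -942632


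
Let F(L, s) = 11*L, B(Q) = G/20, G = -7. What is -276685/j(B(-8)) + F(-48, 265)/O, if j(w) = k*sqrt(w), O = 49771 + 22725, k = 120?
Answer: -33/4531 + 55337*I*sqrt(35)/84 ≈ -0.0072832 + 3897.4*I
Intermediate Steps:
B(Q) = -7/20
O = 72496
j(w) = 120*sqrt(w)
-276685/j(B(-8)) + F(-48, 265)/O = -276685*(-I*sqrt(35)/420) + (11*(-48))/72496 = -276685*(-I*sqrt(35)/420) - 528*1/72496 = -276685*(-I*sqrt(35)/420) - 33/4531 = -(-55337)*I*sqrt(35)/84 - 33/4531 = 55337*I*sqrt(35)/84 - 33/4531 = -33/4531 + 55337*I*sqrt(35)/84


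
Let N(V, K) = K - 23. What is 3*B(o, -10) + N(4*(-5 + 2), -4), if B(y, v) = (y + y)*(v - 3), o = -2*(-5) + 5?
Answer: -1197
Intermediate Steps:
N(V, K) = -23 + K
o = 15 (o = 10 + 5 = 15)
B(y, v) = 2*y*(-3 + v) (B(y, v) = (2*y)*(-3 + v) = 2*y*(-3 + v))
3*B(o, -10) + N(4*(-5 + 2), -4) = 3*(2*15*(-3 - 10)) + (-23 - 4) = 3*(2*15*(-13)) - 27 = 3*(-390) - 27 = -1170 - 27 = -1197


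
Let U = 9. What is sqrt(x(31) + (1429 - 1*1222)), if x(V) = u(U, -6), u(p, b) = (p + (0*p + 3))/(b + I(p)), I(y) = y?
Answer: sqrt(211) ≈ 14.526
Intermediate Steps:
u(p, b) = (3 + p)/(b + p) (u(p, b) = (p + (0*p + 3))/(b + p) = (p + (0 + 3))/(b + p) = (p + 3)/(b + p) = (3 + p)/(b + p))
x(V) = 4 (x(V) = (3 + 9)/(-6 + 9) = 12/3 = (1/3)*12 = 4)
sqrt(x(31) + (1429 - 1*1222)) = sqrt(4 + (1429 - 1*1222)) = sqrt(4 + (1429 - 1222)) = sqrt(4 + 207) = sqrt(211)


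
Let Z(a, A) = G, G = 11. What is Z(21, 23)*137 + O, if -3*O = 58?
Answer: 4463/3 ≈ 1487.7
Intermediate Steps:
O = -58/3 (O = -1/3*58 = -58/3 ≈ -19.333)
Z(a, A) = 11
Z(21, 23)*137 + O = 11*137 - 58/3 = 1507 - 58/3 = 4463/3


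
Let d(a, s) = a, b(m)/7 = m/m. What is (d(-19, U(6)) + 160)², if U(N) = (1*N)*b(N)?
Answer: 19881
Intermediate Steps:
b(m) = 7 (b(m) = 7*(m/m) = 7*1 = 7)
U(N) = 7*N (U(N) = (1*N)*7 = N*7 = 7*N)
(d(-19, U(6)) + 160)² = (-19 + 160)² = 141² = 19881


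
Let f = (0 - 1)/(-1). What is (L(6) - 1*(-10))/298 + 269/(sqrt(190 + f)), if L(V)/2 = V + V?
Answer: 17/149 + 269*sqrt(191)/191 ≈ 19.578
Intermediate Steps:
L(V) = 4*V (L(V) = 2*(V + V) = 2*(2*V) = 4*V)
f = 1 (f = -1*(-1) = 1)
(L(6) - 1*(-10))/298 + 269/(sqrt(190 + f)) = (4*6 - 1*(-10))/298 + 269/(sqrt(190 + 1)) = (24 + 10)*(1/298) + 269/(sqrt(191)) = 34*(1/298) + 269*(sqrt(191)/191) = 17/149 + 269*sqrt(191)/191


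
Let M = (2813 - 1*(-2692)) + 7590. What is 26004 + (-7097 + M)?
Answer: 32002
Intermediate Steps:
M = 13095 (M = (2813 + 2692) + 7590 = 5505 + 7590 = 13095)
26004 + (-7097 + M) = 26004 + (-7097 + 13095) = 26004 + 5998 = 32002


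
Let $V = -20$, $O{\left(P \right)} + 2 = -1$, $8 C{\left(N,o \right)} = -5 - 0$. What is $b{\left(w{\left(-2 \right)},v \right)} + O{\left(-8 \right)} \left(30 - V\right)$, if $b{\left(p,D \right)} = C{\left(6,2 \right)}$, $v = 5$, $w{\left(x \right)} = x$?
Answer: $- \frac{1205}{8} \approx -150.63$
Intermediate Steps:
$C{\left(N,o \right)} = - \frac{5}{8}$ ($C{\left(N,o \right)} = \frac{-5 - 0}{8} = \frac{-5 + 0}{8} = \frac{1}{8} \left(-5\right) = - \frac{5}{8}$)
$O{\left(P \right)} = -3$ ($O{\left(P \right)} = -2 - 1 = -3$)
$b{\left(p,D \right)} = - \frac{5}{8}$
$b{\left(w{\left(-2 \right)},v \right)} + O{\left(-8 \right)} \left(30 - V\right) = - \frac{5}{8} - 3 \left(30 - -20\right) = - \frac{5}{8} - 3 \left(30 + 20\right) = - \frac{5}{8} - 150 = - \frac{1205}{8}$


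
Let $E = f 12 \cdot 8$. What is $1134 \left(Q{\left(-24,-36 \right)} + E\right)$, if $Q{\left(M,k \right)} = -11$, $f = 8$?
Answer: $858438$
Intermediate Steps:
$E = 768$ ($E = 8 \cdot 12 \cdot 8 = 96 \cdot 8 = 768$)
$1134 \left(Q{\left(-24,-36 \right)} + E\right) = 1134 \left(-11 + 768\right) = 1134 \cdot 757 = 858438$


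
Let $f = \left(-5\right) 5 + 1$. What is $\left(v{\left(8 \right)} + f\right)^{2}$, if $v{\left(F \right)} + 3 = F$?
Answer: $361$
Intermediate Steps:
$f = -24$ ($f = -25 + 1 = -24$)
$v{\left(F \right)} = -3 + F$
$\left(v{\left(8 \right)} + f\right)^{2} = \left(\left(-3 + 8\right) - 24\right)^{2} = \left(5 - 24\right)^{2} = \left(-19\right)^{2} = 361$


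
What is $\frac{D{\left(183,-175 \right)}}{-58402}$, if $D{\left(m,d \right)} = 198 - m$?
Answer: $- \frac{15}{58402} \approx -0.00025684$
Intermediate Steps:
$\frac{D{\left(183,-175 \right)}}{-58402} = \frac{198 - 183}{-58402} = \left(198 - 183\right) \left(- \frac{1}{58402}\right) = 15 \left(- \frac{1}{58402}\right) = - \frac{15}{58402}$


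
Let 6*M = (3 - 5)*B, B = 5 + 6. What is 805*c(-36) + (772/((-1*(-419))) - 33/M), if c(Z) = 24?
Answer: 8099623/419 ≈ 19331.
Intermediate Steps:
B = 11
M = -11/3 (M = ((3 - 5)*11)/6 = (-2*11)/6 = (⅙)*(-22) = -11/3 ≈ -3.6667)
805*c(-36) + (772/((-1*(-419))) - 33/M) = 805*24 + (772/((-1*(-419))) - 33/(-11/3)) = 19320 + (772/419 - 33*(-3/11)) = 19320 + (772*(1/419) + 9) = 19320 + (772/419 + 9) = 19320 + 4543/419 = 8099623/419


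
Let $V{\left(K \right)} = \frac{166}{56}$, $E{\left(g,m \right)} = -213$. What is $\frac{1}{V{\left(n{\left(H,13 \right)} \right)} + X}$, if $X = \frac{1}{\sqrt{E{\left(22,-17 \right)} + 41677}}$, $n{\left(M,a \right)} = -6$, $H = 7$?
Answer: $\frac{12045292}{35705589} - \frac{196 \sqrt{10366}}{35705589} \approx 0.33679$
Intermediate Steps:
$V{\left(K \right)} = \frac{83}{28}$ ($V{\left(K \right)} = 166 \cdot \frac{1}{56} = \frac{83}{28}$)
$X = \frac{\sqrt{10366}}{20732}$ ($X = \frac{1}{\sqrt{-213 + 41677}} = \frac{1}{\sqrt{41464}} = \frac{1}{2 \sqrt{10366}} = \frac{\sqrt{10366}}{20732} \approx 0.0049109$)
$\frac{1}{V{\left(n{\left(H,13 \right)} \right)} + X} = \frac{1}{\frac{83}{28} + \frac{\sqrt{10366}}{20732}}$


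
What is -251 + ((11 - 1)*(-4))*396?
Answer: -16091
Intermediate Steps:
-251 + ((11 - 1)*(-4))*396 = -251 + (10*(-4))*396 = -251 - 40*396 = -251 - 15840 = -16091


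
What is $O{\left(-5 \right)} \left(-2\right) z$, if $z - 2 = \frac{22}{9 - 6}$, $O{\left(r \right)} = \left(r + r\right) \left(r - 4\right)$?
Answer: $-1680$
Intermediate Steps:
$O{\left(r \right)} = 2 r \left(-4 + r\right)$
$z = \frac{28}{3}$ ($z = 2 + \frac{22}{9 - 6} = 2 + \frac{22}{3} = \frac{28}{3} \approx 9.3333$)
$O{\left(-5 \right)} \left(-2\right) z = 2 \left(-5\right) \left(-4 - 5\right) \left(-2\right) \frac{28}{3} = 2 \left(-5\right) \left(-9\right) \left(-2\right) \frac{28}{3} = 90 \left(-2\right) \frac{28}{3} = \left(-180\right) \frac{28}{3} = -1680$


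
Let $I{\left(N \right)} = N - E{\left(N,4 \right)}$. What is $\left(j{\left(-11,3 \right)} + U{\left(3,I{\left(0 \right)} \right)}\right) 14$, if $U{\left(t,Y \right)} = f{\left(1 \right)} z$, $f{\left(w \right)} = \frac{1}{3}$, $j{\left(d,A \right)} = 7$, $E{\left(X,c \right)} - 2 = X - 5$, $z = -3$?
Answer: $84$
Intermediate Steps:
$E{\left(X,c \right)} = -3 + X$ ($E{\left(X,c \right)} = 2 + \left(X - 5\right) = 2 + \left(-5 + X\right) = -3 + X$)
$I{\left(N \right)} = 3$ ($I{\left(N \right)} = N - \left(-3 + N\right) = 3$)
$f{\left(w \right)} = \frac{1}{3}$
$U{\left(t,Y \right)} = -1$ ($U{\left(t,Y \right)} = \frac{1}{3} \left(-3\right) = -1$)
$\left(j{\left(-11,3 \right)} + U{\left(3,I{\left(0 \right)} \right)}\right) 14 = \left(7 - 1\right) 14 = 6 \cdot 14 = 84$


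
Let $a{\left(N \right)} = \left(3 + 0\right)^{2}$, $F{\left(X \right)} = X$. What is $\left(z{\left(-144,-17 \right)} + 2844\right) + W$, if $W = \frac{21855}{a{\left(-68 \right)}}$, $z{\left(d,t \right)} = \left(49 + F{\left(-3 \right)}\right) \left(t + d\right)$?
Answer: $- \frac{6401}{3} \approx -2133.7$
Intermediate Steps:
$a{\left(N \right)} = 9$ ($a{\left(N \right)} = 3^{2} = 9$)
$z{\left(d,t \right)} = 46 d + 46 t$ ($z{\left(d,t \right)} = \left(49 - 3\right) \left(t + d\right) = 46 \left(d + t\right) = 46 d + 46 t$)
$W = \frac{7285}{3}$ ($W = \frac{21855}{9} = 21855 \cdot \frac{1}{9} = \frac{7285}{3} \approx 2428.3$)
$\left(z{\left(-144,-17 \right)} + 2844\right) + W = \left(\left(46 \left(-144\right) + 46 \left(-17\right)\right) + 2844\right) + \frac{7285}{3} = \left(\left(-6624 - 782\right) + 2844\right) + \frac{7285}{3} = \left(-7406 + 2844\right) + \frac{7285}{3} = -4562 + \frac{7285}{3} = - \frac{6401}{3}$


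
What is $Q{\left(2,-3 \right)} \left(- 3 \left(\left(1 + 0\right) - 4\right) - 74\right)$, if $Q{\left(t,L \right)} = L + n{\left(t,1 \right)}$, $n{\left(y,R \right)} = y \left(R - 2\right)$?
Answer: $325$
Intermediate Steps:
$n{\left(y,R \right)} = y \left(-2 + R\right)$
$Q{\left(t,L \right)} = L - t$ ($Q{\left(t,L \right)} = L + t \left(-2 + 1\right) = L + t \left(-1\right) = L - t$)
$Q{\left(2,-3 \right)} \left(- 3 \left(\left(1 + 0\right) - 4\right) - 74\right) = \left(-3 - 2\right) \left(- 3 \left(\left(1 + 0\right) - 4\right) - 74\right) = \left(-3 - 2\right) \left(- 3 \left(1 - 4\right) - 74\right) = - 5 \left(\left(-3\right) \left(-3\right) - 74\right) = - 5 \left(9 - 74\right) = \left(-5\right) \left(-65\right) = 325$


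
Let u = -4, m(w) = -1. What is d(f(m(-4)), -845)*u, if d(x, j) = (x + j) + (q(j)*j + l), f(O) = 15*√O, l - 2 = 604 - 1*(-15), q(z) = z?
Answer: -2855204 - 60*I ≈ -2.8552e+6 - 60.0*I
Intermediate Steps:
l = 621 (l = 2 + (604 - 1*(-15)) = 2 + (604 + 15) = 2 + 619 = 621)
d(x, j) = 621 + j + x + j² (d(x, j) = (x + j) + (j*j + 621) = (j + x) + (j² + 621) = (j + x) + (621 + j²) = 621 + j + x + j²)
d(f(m(-4)), -845)*u = (621 - 845 + 15*√(-1) + (-845)²)*(-4) = (621 - 845 + 15*I + 714025)*(-4) = (713801 + 15*I)*(-4) = -2855204 - 60*I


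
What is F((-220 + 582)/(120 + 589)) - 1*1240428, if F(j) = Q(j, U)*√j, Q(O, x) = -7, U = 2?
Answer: -1240428 - 7*√256658/709 ≈ -1.2404e+6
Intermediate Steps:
F(j) = -7*√j
F((-220 + 582)/(120 + 589)) - 1*1240428 = -7*√(-220 + 582)/√(120 + 589) - 1*1240428 = -7*√256658/709 - 1240428 = -1240428 - 7*√256658/709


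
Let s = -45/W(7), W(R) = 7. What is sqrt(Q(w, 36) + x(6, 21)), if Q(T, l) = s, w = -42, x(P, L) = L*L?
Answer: 39*sqrt(14)/7 ≈ 20.846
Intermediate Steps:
x(P, L) = L**2
s = -45/7 ≈ -6.4286
Q(T, l) = -45/7
sqrt(Q(w, 36) + x(6, 21)) = sqrt(-45/7 + 21**2) = sqrt(-45/7 + 441) = sqrt(3042/7) = 39*sqrt(14)/7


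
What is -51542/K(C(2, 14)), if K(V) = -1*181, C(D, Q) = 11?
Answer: 51542/181 ≈ 284.76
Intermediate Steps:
K(V) = -181
-51542/K(C(2, 14)) = -51542/(-181) = -51542*(-1/181) = 51542/181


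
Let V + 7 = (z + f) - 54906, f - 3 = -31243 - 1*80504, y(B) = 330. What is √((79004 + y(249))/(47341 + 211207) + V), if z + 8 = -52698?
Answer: I*√3665938233180830/129274 ≈ 468.36*I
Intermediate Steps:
f = -111744 (f = 3 + (-31243 - 1*80504) = 3 + (-31243 - 80504) = 3 - 111747 = -111744)
z = -52706 (z = -8 - 52698 = -52706)
V = -219363 (V = -7 + ((-52706 - 111744) - 54906) = -7 + (-164450 - 54906) = -7 - 219356 = -219363)
√((79004 + y(249))/(47341 + 211207) + V) = √((79004 + 330)/(47341 + 211207) - 219363) = √(79334/258548 - 219363) = √(79334*(1/258548) - 219363) = √(39667/129274 - 219363) = √(-28357892795/129274) = I*√3665938233180830/129274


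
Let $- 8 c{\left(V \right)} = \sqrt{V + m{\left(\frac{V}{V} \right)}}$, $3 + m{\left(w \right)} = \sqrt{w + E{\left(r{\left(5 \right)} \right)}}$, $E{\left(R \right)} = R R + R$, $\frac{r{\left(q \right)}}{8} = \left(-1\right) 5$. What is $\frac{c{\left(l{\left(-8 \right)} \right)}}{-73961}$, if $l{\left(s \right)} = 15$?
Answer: $\frac{\sqrt{12 + \sqrt{1561}}}{591688} \approx 1.213 \cdot 10^{-5}$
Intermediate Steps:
$r{\left(q \right)} = -40$ ($r{\left(q \right)} = 8 \left(\left(-1\right) 5\right) = 8 \left(-5\right) = -40$)
$E{\left(R \right)} = R + R^{2}$ ($E{\left(R \right)} = R^{2} + R = R + R^{2}$)
$m{\left(w \right)} = -3 + \sqrt{1560 + w}$ ($m{\left(w \right)} = -3 + \sqrt{w - 40 \left(1 - 40\right)} = -3 + \sqrt{w - -1560} = -3 + \sqrt{w + 1560} = -3 + \sqrt{1560 + w}$)
$c{\left(V \right)} = - \frac{\sqrt{-3 + V + \sqrt{1561}}}{8}$ ($c{\left(V \right)} = - \frac{\sqrt{V + \left(-3 + \sqrt{1560 + \frac{V}{V}}\right)}}{8} = - \frac{\sqrt{V - \left(3 - \sqrt{1560 + 1}\right)}}{8} = - \frac{\sqrt{V - \left(3 - \sqrt{1561}\right)}}{8} = - \frac{\sqrt{-3 + V + \sqrt{1561}}}{8}$)
$\frac{c{\left(l{\left(-8 \right)} \right)}}{-73961} = \frac{\left(- \frac{1}{8}\right) \sqrt{-3 + 15 + \sqrt{1561}}}{-73961} = - \frac{\sqrt{12 + \sqrt{1561}}}{8} \left(- \frac{1}{73961}\right) = \frac{\sqrt{12 + \sqrt{1561}}}{591688}$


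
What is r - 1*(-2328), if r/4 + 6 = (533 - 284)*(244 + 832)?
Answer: 1074000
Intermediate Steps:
r = 1071672 (r = -24 + 4*((533 - 284)*(244 + 832)) = -24 + 4*(249*1076) = -24 + 4*267924 = -24 + 1071696 = 1071672)
r - 1*(-2328) = 1071672 - 1*(-2328) = 1071672 + 2328 = 1074000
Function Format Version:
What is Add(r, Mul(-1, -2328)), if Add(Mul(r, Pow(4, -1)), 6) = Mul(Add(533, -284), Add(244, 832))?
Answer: 1074000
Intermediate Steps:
r = 1071672 (r = Add(-24, Mul(4, Mul(Add(533, -284), Add(244, 832)))) = Add(-24, Mul(4, Mul(249, 1076))) = Add(-24, Mul(4, 267924)) = Add(-24, 1071696) = 1071672)
Add(r, Mul(-1, -2328)) = Add(1071672, Mul(-1, -2328)) = Add(1071672, 2328) = 1074000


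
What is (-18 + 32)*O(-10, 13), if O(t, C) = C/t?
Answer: -91/5 ≈ -18.200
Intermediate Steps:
(-18 + 32)*O(-10, 13) = (-18 + 32)*(13/(-10)) = 14*(13*(-1/10)) = 14*(-13/10) = -91/5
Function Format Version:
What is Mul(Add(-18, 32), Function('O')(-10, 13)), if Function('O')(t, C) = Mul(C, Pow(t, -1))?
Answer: Rational(-91, 5) ≈ -18.200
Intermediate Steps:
Mul(Add(-18, 32), Function('O')(-10, 13)) = Mul(Add(-18, 32), Mul(13, Pow(-10, -1))) = Mul(14, Mul(13, Rational(-1, 10))) = Mul(14, Rational(-13, 10)) = Rational(-91, 5)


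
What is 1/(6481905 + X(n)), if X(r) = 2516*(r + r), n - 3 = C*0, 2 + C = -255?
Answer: 1/6497001 ≈ 1.5392e-7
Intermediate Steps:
C = -257 (C = -2 - 255 = -257)
n = 3 (n = 3 - 257*0 = 3 + 0 = 3)
X(r) = 5032*r (X(r) = 2516*(2*r) = 5032*r)
1/(6481905 + X(n)) = 1/(6481905 + 5032*3) = 1/(6481905 + 15096) = 1/6497001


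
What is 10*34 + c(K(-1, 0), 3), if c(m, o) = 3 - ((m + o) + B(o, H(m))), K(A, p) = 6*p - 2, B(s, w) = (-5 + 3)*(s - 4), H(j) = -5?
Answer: 340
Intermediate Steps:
B(s, w) = 8 - 2*s (B(s, w) = -2*(-4 + s) = 8 - 2*s)
K(A, p) = -2 + 6*p
c(m, o) = -5 + o - m (c(m, o) = 3 - ((m + o) + (8 - 2*o)) = 3 - (8 + m - o) = 3 + (-8 + o - m) = -5 + o - m)
10*34 + c(K(-1, 0), 3) = 10*34 + (-5 + 3 - (-2 + 6*0)) = 340 + (-5 + 3 - (-2 + 0)) = 340 + (-5 + 3 - 1*(-2)) = 340 + (-5 + 3 + 2) = 340 + 0 = 340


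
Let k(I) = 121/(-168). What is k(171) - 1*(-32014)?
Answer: 5378231/168 ≈ 32013.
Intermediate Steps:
k(I) = -121/168 (k(I) = 121*(-1/168) = -121/168)
k(171) - 1*(-32014) = -121/168 - 1*(-32014) = -121/168 + 32014 = 5378231/168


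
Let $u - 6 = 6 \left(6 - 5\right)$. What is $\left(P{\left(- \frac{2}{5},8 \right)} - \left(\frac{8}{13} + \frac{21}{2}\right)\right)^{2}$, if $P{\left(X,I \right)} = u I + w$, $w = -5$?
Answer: $\frac{4313929}{676} \approx 6381.6$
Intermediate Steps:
$u = 12$ ($u = 6 + 6 \left(6 - 5\right) = 6 + 6 \cdot 1 = 6 + 6 = 12$)
$P{\left(X,I \right)} = -5 + 12 I$ ($P{\left(X,I \right)} = 12 I - 5 = -5 + 12 I$)
$\left(P{\left(- \frac{2}{5},8 \right)} - \left(\frac{8}{13} + \frac{21}{2}\right)\right)^{2} = \left(\left(-5 + 12 \cdot 8\right) - \left(\frac{8}{13} + \frac{21}{2}\right)\right)^{2} = \left(\left(-5 + 96\right) - \frac{289}{26}\right)^{2} = \left(91 - \frac{289}{26}\right)^{2} = \left(\frac{2077}{26}\right)^{2} = \frac{4313929}{676}$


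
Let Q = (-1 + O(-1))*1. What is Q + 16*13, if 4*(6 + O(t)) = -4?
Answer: 200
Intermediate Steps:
O(t) = -7 (O(t) = -6 + (1/4)*(-4) = -6 - 1 = -7)
Q = -8 (Q = (-1 - 7)*1 = -8*1 = -8)
Q + 16*13 = -8 + 16*13 = -8 + 208 = 200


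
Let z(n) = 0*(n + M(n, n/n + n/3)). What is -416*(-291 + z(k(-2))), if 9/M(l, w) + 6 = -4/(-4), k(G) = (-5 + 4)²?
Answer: 121056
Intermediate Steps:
k(G) = 1 (k(G) = (-1)² = 1)
M(l, w) = -9/5 (M(l, w) = 9/(-6 - 4/(-4)) = 9/(-6 - 4*(-¼)) = 9/(-6 + 1) = 9/(-5) = 9*(-⅕) = -9/5)
z(n) = 0 (z(n) = 0*(n - 9/5) = 0*(-9/5 + n) = 0)
-416*(-291 + z(k(-2))) = -416*(-291 + 0) = -416*(-291) = 121056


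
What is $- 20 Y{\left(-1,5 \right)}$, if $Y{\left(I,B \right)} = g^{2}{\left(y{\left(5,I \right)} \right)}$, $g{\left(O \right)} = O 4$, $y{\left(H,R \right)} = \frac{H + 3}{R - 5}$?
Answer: $- \frac{5120}{9} \approx -568.89$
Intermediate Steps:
$y{\left(H,R \right)} = \frac{3 + H}{-5 + R}$
$g{\left(O \right)} = 4 O$
$Y{\left(I,B \right)} = \frac{1024}{\left(-5 + I\right)^{2}}$ ($Y{\left(I,B \right)} = \left(4 \frac{3 + 5}{-5 + I}\right)^{2} = \left(4 \frac{1}{-5 + I} 8\right)^{2} = \left(4 \frac{8}{-5 + I}\right)^{2} = \left(\frac{32}{-5 + I}\right)^{2} = \frac{1024}{\left(-5 + I\right)^{2}}$)
$- 20 Y{\left(-1,5 \right)} = - 20 \frac{1024}{\left(-5 - 1\right)^{2}} = - 20 \cdot \frac{1024}{36} = - 20 \cdot 1024 \cdot \frac{1}{36} = \left(-20\right) \frac{256}{9} = - \frac{5120}{9}$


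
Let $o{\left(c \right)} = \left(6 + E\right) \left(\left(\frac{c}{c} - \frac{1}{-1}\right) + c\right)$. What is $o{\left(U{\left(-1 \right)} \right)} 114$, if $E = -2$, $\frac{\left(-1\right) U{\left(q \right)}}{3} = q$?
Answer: $2280$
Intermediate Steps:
$U{\left(q \right)} = - 3 q$
$o{\left(c \right)} = 8 + 4 c$ ($o{\left(c \right)} = \left(6 - 2\right) \left(\left(\frac{c}{c} - \frac{1}{-1}\right) + c\right) = 4 \left(\left(1 - -1\right) + c\right) = 4 \left(\left(1 + 1\right) + c\right) = 4 \left(2 + c\right) = 8 + 4 c$)
$o{\left(U{\left(-1 \right)} \right)} 114 = \left(8 + 4 \left(\left(-3\right) \left(-1\right)\right)\right) 114 = \left(8 + 4 \cdot 3\right) 114 = \left(8 + 12\right) 114 = 20 \cdot 114 = 2280$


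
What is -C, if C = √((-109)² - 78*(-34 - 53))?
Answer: -√18667 ≈ -136.63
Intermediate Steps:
C = √18667 (C = √(11881 - 78*(-87)) = √(11881 + 6786) = √18667 ≈ 136.63)
-C = -√18667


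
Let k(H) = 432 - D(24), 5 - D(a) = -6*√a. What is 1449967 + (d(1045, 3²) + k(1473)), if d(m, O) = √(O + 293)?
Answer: 1450394 + √302 - 12*√6 ≈ 1.4504e+6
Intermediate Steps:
D(a) = 5 + 6*√a (D(a) = 5 - (-6)*√a = 5 + 6*√a)
d(m, O) = √(293 + O)
k(H) = 427 - 12*√6 (k(H) = 432 - (5 + 6*√24) = 432 - (5 + 6*(2*√6)) = 432 - (5 + 12*√6) = 432 + (-5 - 12*√6) = 427 - 12*√6)
1449967 + (d(1045, 3²) + k(1473)) = 1449967 + (√(293 + 3²) + (427 - 12*√6)) = 1449967 + (√(293 + 9) + (427 - 12*√6)) = 1449967 + (√302 + (427 - 12*√6)) = 1449967 + (427 + √302 - 12*√6) = 1450394 + √302 - 12*√6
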